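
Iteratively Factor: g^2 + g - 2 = (g - 1)*(g + 2)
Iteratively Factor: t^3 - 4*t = (t - 2)*(t^2 + 2*t) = (t - 2)*(t + 2)*(t)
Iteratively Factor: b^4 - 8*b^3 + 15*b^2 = (b)*(b^3 - 8*b^2 + 15*b) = b*(b - 3)*(b^2 - 5*b) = b^2*(b - 3)*(b - 5)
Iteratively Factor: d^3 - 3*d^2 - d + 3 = (d + 1)*(d^2 - 4*d + 3) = (d - 1)*(d + 1)*(d - 3)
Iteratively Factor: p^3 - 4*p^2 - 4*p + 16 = (p - 4)*(p^2 - 4) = (p - 4)*(p + 2)*(p - 2)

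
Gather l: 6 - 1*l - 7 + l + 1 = 0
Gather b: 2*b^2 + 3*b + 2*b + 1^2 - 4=2*b^2 + 5*b - 3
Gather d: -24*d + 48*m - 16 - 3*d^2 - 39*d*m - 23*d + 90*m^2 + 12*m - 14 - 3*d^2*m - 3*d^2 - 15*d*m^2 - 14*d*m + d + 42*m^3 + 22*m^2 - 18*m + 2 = d^2*(-3*m - 6) + d*(-15*m^2 - 53*m - 46) + 42*m^3 + 112*m^2 + 42*m - 28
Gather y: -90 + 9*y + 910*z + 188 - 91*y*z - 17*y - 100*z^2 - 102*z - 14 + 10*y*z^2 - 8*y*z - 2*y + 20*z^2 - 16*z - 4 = y*(10*z^2 - 99*z - 10) - 80*z^2 + 792*z + 80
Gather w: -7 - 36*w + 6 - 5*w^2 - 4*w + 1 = -5*w^2 - 40*w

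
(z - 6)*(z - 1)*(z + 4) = z^3 - 3*z^2 - 22*z + 24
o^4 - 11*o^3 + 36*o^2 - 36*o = o*(o - 6)*(o - 3)*(o - 2)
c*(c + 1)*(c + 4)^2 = c^4 + 9*c^3 + 24*c^2 + 16*c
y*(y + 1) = y^2 + y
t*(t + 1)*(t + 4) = t^3 + 5*t^2 + 4*t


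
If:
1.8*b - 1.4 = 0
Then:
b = 0.78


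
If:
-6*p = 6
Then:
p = -1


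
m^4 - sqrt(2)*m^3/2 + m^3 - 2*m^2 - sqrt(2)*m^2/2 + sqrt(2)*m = m*(m - 1)*(m + 2)*(m - sqrt(2)/2)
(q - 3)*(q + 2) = q^2 - q - 6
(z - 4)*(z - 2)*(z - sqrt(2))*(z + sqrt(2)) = z^4 - 6*z^3 + 6*z^2 + 12*z - 16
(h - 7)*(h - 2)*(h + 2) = h^3 - 7*h^2 - 4*h + 28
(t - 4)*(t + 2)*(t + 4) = t^3 + 2*t^2 - 16*t - 32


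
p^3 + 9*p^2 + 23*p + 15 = (p + 1)*(p + 3)*(p + 5)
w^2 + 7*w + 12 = (w + 3)*(w + 4)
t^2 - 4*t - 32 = (t - 8)*(t + 4)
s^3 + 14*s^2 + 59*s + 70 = (s + 2)*(s + 5)*(s + 7)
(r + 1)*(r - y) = r^2 - r*y + r - y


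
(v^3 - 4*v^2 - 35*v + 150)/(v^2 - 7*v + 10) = (v^2 + v - 30)/(v - 2)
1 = 1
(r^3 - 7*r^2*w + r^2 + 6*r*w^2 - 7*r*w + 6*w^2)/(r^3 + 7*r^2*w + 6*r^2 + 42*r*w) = (r^3 - 7*r^2*w + r^2 + 6*r*w^2 - 7*r*w + 6*w^2)/(r*(r^2 + 7*r*w + 6*r + 42*w))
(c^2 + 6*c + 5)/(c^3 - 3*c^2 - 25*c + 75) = (c + 1)/(c^2 - 8*c + 15)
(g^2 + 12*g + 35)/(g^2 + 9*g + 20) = (g + 7)/(g + 4)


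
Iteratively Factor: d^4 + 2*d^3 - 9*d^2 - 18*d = (d + 3)*(d^3 - d^2 - 6*d) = (d - 3)*(d + 3)*(d^2 + 2*d) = (d - 3)*(d + 2)*(d + 3)*(d)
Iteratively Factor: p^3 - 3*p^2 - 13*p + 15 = (p - 5)*(p^2 + 2*p - 3) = (p - 5)*(p + 3)*(p - 1)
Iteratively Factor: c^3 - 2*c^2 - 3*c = (c + 1)*(c^2 - 3*c) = (c - 3)*(c + 1)*(c)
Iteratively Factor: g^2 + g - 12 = (g - 3)*(g + 4)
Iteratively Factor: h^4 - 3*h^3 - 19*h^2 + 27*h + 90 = (h + 2)*(h^3 - 5*h^2 - 9*h + 45) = (h - 3)*(h + 2)*(h^2 - 2*h - 15) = (h - 5)*(h - 3)*(h + 2)*(h + 3)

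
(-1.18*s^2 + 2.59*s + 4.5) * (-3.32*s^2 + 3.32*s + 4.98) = 3.9176*s^4 - 12.5164*s^3 - 12.2176*s^2 + 27.8382*s + 22.41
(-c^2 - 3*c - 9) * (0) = 0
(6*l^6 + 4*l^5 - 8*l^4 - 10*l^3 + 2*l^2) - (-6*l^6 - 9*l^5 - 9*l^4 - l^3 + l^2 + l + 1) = 12*l^6 + 13*l^5 + l^4 - 9*l^3 + l^2 - l - 1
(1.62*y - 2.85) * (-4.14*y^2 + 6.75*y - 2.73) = -6.7068*y^3 + 22.734*y^2 - 23.6601*y + 7.7805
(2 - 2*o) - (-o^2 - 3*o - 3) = o^2 + o + 5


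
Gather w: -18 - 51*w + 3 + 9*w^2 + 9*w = 9*w^2 - 42*w - 15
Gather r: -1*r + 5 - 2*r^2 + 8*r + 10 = -2*r^2 + 7*r + 15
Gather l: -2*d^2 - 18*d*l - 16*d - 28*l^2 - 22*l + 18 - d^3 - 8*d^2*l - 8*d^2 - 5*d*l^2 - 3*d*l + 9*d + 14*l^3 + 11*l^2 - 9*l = -d^3 - 10*d^2 - 7*d + 14*l^3 + l^2*(-5*d - 17) + l*(-8*d^2 - 21*d - 31) + 18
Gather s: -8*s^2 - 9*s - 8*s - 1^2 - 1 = -8*s^2 - 17*s - 2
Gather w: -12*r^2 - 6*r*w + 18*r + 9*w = -12*r^2 + 18*r + w*(9 - 6*r)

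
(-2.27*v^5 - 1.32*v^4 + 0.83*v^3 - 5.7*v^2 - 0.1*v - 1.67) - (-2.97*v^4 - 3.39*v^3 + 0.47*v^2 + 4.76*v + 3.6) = -2.27*v^5 + 1.65*v^4 + 4.22*v^3 - 6.17*v^2 - 4.86*v - 5.27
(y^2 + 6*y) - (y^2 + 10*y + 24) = -4*y - 24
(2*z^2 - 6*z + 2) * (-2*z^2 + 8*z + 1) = -4*z^4 + 28*z^3 - 50*z^2 + 10*z + 2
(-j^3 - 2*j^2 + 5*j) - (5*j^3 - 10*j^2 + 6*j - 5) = -6*j^3 + 8*j^2 - j + 5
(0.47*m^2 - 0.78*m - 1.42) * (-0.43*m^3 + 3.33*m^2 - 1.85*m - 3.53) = -0.2021*m^5 + 1.9005*m^4 - 2.8563*m^3 - 4.9447*m^2 + 5.3804*m + 5.0126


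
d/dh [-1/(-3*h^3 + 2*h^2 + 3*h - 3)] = (-9*h^2 + 4*h + 3)/(3*h^3 - 2*h^2 - 3*h + 3)^2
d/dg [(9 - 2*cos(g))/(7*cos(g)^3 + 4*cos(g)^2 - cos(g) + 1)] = (-28*cos(g)^3 + 181*cos(g)^2 + 72*cos(g) - 7)*sin(g)/(7*cos(g)^3 + 4*cos(g)^2 - cos(g) + 1)^2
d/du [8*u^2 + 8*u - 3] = 16*u + 8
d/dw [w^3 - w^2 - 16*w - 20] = 3*w^2 - 2*w - 16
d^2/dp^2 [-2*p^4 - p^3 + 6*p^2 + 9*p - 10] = -24*p^2 - 6*p + 12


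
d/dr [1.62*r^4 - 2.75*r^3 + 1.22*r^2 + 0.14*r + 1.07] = 6.48*r^3 - 8.25*r^2 + 2.44*r + 0.14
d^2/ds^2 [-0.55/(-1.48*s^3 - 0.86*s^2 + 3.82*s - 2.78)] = (-(4.884*s + 0.946)*(1.48*s^3 + 0.86*s^2 - 3.82*s + 2.78) + 0.55*(4.44*s^2 + 1.72*s - 3.82)*(8.88*s^2 + 3.44*s - 7.64))/(1.48*s^3 + 0.86*s^2 - 3.82*s + 2.78)^3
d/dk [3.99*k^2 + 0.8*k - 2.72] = 7.98*k + 0.8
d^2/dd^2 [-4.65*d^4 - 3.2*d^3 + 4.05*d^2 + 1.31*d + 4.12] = -55.8*d^2 - 19.2*d + 8.1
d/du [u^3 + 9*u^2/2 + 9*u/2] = 3*u^2 + 9*u + 9/2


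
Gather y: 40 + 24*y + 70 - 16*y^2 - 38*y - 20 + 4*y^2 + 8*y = -12*y^2 - 6*y + 90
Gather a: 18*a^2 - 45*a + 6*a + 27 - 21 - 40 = 18*a^2 - 39*a - 34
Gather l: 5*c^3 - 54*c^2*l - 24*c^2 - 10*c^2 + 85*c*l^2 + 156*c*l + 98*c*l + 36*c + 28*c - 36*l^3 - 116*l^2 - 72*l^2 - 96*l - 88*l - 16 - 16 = 5*c^3 - 34*c^2 + 64*c - 36*l^3 + l^2*(85*c - 188) + l*(-54*c^2 + 254*c - 184) - 32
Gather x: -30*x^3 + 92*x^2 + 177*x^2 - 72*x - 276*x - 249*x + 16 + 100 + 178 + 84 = -30*x^3 + 269*x^2 - 597*x + 378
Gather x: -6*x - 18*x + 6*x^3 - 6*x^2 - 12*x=6*x^3 - 6*x^2 - 36*x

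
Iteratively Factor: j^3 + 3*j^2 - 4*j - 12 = (j + 3)*(j^2 - 4) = (j - 2)*(j + 3)*(j + 2)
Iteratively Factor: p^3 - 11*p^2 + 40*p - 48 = (p - 4)*(p^2 - 7*p + 12) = (p - 4)^2*(p - 3)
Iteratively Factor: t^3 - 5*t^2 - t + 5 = (t - 1)*(t^2 - 4*t - 5) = (t - 1)*(t + 1)*(t - 5)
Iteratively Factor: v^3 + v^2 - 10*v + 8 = (v - 2)*(v^2 + 3*v - 4) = (v - 2)*(v - 1)*(v + 4)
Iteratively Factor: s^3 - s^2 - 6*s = (s - 3)*(s^2 + 2*s) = (s - 3)*(s + 2)*(s)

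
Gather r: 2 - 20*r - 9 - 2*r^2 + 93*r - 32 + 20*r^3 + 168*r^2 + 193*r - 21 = 20*r^3 + 166*r^2 + 266*r - 60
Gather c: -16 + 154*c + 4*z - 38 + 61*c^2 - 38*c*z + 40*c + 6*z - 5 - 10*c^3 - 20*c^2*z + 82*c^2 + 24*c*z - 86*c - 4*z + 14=-10*c^3 + c^2*(143 - 20*z) + c*(108 - 14*z) + 6*z - 45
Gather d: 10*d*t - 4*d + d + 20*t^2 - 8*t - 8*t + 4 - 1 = d*(10*t - 3) + 20*t^2 - 16*t + 3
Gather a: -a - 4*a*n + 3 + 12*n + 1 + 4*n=a*(-4*n - 1) + 16*n + 4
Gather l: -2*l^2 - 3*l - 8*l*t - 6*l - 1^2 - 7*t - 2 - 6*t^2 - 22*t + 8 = -2*l^2 + l*(-8*t - 9) - 6*t^2 - 29*t + 5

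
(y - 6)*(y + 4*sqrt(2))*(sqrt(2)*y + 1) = sqrt(2)*y^3 - 6*sqrt(2)*y^2 + 9*y^2 - 54*y + 4*sqrt(2)*y - 24*sqrt(2)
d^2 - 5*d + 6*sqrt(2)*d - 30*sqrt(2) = (d - 5)*(d + 6*sqrt(2))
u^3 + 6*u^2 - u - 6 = (u - 1)*(u + 1)*(u + 6)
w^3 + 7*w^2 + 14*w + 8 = (w + 1)*(w + 2)*(w + 4)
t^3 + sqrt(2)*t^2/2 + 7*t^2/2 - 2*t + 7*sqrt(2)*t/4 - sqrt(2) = (t - 1/2)*(t + 4)*(t + sqrt(2)/2)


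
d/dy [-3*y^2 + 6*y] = 6 - 6*y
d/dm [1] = 0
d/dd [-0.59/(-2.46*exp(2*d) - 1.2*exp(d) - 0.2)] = (-2.9028*exp(d) - 0.708)*exp(d)/(2.46*exp(2*d) + 1.2*exp(d) + 0.2)^2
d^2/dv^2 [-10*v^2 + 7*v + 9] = -20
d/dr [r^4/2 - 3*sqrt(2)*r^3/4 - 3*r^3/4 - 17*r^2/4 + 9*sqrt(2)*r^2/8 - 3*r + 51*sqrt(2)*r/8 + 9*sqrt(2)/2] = 2*r^3 - 9*sqrt(2)*r^2/4 - 9*r^2/4 - 17*r/2 + 9*sqrt(2)*r/4 - 3 + 51*sqrt(2)/8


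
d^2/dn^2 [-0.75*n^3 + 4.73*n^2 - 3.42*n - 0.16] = 9.46 - 4.5*n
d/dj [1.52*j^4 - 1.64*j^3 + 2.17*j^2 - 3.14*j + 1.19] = 6.08*j^3 - 4.92*j^2 + 4.34*j - 3.14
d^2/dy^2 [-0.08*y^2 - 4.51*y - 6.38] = -0.160000000000000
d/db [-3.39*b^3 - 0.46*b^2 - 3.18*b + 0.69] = -10.17*b^2 - 0.92*b - 3.18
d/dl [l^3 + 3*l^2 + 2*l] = 3*l^2 + 6*l + 2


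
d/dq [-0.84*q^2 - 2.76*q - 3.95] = -1.68*q - 2.76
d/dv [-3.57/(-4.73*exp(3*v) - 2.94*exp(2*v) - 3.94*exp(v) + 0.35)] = (-50.6583*exp(2*v) - 20.9916*exp(v) - 14.0658)*exp(v)/(4.73*exp(3*v) + 2.94*exp(2*v) + 3.94*exp(v) - 0.35)^2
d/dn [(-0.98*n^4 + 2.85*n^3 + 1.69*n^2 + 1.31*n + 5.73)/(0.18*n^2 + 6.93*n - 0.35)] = (-0.3528*n^5 - 19.8612*n^4 + 40.873*n^3 + 8.4834*n^2 - 3.2458*n - 40.1674)/(0.0324*n^4 + 2.4948*n^3 + 47.8989*n^2 - 4.851*n + 0.1225)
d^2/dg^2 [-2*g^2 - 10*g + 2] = -4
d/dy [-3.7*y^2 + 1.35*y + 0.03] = 1.35 - 7.4*y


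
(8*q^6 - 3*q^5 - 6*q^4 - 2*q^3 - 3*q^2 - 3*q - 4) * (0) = 0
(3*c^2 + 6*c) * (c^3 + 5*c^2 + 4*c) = 3*c^5 + 21*c^4 + 42*c^3 + 24*c^2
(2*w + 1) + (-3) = 2*w - 2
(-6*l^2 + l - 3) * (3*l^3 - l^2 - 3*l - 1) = -18*l^5 + 9*l^4 + 8*l^3 + 6*l^2 + 8*l + 3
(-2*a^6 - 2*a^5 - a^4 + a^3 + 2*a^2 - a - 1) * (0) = 0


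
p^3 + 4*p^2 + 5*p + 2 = (p + 1)^2*(p + 2)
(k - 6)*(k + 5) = k^2 - k - 30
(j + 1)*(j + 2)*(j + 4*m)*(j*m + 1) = j^4*m + 4*j^3*m^2 + 3*j^3*m + j^3 + 12*j^2*m^2 + 6*j^2*m + 3*j^2 + 8*j*m^2 + 12*j*m + 2*j + 8*m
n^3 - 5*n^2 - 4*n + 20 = (n - 5)*(n - 2)*(n + 2)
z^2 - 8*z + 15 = (z - 5)*(z - 3)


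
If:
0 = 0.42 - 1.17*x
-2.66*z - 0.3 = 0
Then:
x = 0.36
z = -0.11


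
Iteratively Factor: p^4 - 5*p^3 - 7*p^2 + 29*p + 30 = (p - 5)*(p^3 - 7*p - 6) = (p - 5)*(p - 3)*(p^2 + 3*p + 2) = (p - 5)*(p - 3)*(p + 2)*(p + 1)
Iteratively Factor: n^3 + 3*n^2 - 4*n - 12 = (n + 2)*(n^2 + n - 6) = (n + 2)*(n + 3)*(n - 2)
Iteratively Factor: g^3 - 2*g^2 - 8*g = (g - 4)*(g^2 + 2*g) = (g - 4)*(g + 2)*(g)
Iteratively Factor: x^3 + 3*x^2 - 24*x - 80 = (x + 4)*(x^2 - x - 20) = (x + 4)^2*(x - 5)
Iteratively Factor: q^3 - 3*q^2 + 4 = (q + 1)*(q^2 - 4*q + 4) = (q - 2)*(q + 1)*(q - 2)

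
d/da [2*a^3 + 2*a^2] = 2*a*(3*a + 2)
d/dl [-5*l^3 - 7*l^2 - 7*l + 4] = -15*l^2 - 14*l - 7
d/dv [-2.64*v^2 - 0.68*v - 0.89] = -5.28*v - 0.68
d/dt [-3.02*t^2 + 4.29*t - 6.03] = 4.29 - 6.04*t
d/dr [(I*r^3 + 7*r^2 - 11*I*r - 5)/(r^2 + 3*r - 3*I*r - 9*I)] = (I*r^4 + r^3*(6 + 6*I) + r^2*(48 - 10*I) + r*(10 - 126*I) - 84 - 15*I)/(r^4 + r^3*(6 - 6*I) - 36*I*r^2 + r*(-54 - 54*I) - 81)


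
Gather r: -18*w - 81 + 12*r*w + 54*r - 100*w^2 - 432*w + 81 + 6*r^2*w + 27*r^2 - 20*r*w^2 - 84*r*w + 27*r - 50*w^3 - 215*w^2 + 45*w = r^2*(6*w + 27) + r*(-20*w^2 - 72*w + 81) - 50*w^3 - 315*w^2 - 405*w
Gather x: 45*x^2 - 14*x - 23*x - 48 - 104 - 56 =45*x^2 - 37*x - 208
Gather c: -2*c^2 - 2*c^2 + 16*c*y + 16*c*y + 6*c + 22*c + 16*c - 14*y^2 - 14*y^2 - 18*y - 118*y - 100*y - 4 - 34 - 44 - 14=-4*c^2 + c*(32*y + 44) - 28*y^2 - 236*y - 96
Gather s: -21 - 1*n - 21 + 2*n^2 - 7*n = 2*n^2 - 8*n - 42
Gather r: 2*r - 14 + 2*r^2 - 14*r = 2*r^2 - 12*r - 14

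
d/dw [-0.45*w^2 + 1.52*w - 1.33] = 1.52 - 0.9*w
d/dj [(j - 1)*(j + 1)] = 2*j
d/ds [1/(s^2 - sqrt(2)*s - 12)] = (-2*s + sqrt(2))/(-s^2 + sqrt(2)*s + 12)^2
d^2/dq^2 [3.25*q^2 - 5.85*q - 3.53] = 6.50000000000000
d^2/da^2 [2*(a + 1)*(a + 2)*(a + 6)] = 12*a + 36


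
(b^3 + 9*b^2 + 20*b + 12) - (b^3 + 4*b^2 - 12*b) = 5*b^2 + 32*b + 12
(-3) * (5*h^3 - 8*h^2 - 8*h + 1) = -15*h^3 + 24*h^2 + 24*h - 3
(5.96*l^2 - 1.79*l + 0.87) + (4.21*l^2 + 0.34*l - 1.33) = 10.17*l^2 - 1.45*l - 0.46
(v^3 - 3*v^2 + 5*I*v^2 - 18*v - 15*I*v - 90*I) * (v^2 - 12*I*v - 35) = v^5 - 3*v^4 - 7*I*v^4 + 7*v^3 + 21*I*v^3 - 75*v^2 - 49*I*v^2 - 450*v + 525*I*v + 3150*I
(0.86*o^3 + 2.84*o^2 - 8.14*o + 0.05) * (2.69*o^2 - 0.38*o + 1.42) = 2.3134*o^5 + 7.3128*o^4 - 21.7546*o^3 + 7.2605*o^2 - 11.5778*o + 0.071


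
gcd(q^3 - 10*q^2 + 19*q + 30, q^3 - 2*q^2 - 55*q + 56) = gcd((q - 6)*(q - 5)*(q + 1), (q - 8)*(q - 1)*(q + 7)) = 1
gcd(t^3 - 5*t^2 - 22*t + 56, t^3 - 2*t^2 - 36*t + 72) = t - 2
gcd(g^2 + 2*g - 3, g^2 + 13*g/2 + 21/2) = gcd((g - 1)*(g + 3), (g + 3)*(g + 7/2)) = g + 3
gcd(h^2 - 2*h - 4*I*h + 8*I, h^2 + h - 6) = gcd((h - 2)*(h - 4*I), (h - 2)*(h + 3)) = h - 2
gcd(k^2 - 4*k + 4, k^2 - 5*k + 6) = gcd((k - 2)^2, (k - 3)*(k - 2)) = k - 2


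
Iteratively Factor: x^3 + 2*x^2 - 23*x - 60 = (x - 5)*(x^2 + 7*x + 12) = (x - 5)*(x + 4)*(x + 3)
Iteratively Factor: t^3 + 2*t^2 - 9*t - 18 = (t + 2)*(t^2 - 9) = (t - 3)*(t + 2)*(t + 3)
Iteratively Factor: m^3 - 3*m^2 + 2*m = (m)*(m^2 - 3*m + 2) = m*(m - 2)*(m - 1)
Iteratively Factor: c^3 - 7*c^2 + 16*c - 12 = (c - 3)*(c^2 - 4*c + 4) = (c - 3)*(c - 2)*(c - 2)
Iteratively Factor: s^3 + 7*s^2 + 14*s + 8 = (s + 4)*(s^2 + 3*s + 2) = (s + 1)*(s + 4)*(s + 2)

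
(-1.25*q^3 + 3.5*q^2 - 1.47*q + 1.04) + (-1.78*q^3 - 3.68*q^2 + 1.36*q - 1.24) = -3.03*q^3 - 0.18*q^2 - 0.11*q - 0.2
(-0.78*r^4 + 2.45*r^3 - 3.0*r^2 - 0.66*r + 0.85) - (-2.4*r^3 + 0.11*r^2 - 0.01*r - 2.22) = -0.78*r^4 + 4.85*r^3 - 3.11*r^2 - 0.65*r + 3.07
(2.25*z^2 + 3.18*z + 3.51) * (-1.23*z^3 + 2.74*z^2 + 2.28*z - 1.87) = -2.7675*z^5 + 2.2536*z^4 + 9.5259*z^3 + 12.6603*z^2 + 2.0562*z - 6.5637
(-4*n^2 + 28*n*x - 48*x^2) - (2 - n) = -4*n^2 + 28*n*x + n - 48*x^2 - 2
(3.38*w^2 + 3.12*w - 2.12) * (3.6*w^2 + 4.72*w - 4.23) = 12.168*w^4 + 27.1856*w^3 - 7.203*w^2 - 23.204*w + 8.9676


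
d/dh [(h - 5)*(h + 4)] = 2*h - 1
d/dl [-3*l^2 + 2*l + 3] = 2 - 6*l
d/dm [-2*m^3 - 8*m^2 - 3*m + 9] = -6*m^2 - 16*m - 3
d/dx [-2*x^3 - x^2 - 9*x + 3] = -6*x^2 - 2*x - 9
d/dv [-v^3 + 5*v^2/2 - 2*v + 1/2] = -3*v^2 + 5*v - 2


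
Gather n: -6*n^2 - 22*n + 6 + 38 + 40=-6*n^2 - 22*n + 84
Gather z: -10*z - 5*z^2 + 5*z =-5*z^2 - 5*z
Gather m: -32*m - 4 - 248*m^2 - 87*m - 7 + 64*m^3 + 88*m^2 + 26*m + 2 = 64*m^3 - 160*m^2 - 93*m - 9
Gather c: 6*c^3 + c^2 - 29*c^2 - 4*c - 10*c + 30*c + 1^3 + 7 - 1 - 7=6*c^3 - 28*c^2 + 16*c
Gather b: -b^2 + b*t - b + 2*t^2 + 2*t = -b^2 + b*(t - 1) + 2*t^2 + 2*t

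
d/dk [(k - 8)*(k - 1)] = 2*k - 9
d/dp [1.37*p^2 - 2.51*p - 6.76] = 2.74*p - 2.51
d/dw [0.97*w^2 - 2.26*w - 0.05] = 1.94*w - 2.26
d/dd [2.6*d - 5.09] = 2.60000000000000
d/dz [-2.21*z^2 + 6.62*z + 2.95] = 6.62 - 4.42*z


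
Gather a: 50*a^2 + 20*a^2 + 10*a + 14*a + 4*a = 70*a^2 + 28*a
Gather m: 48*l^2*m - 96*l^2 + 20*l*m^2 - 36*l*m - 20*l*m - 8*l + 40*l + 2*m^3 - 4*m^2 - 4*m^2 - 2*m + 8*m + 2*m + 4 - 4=-96*l^2 + 32*l + 2*m^3 + m^2*(20*l - 8) + m*(48*l^2 - 56*l + 8)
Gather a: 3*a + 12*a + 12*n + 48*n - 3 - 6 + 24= 15*a + 60*n + 15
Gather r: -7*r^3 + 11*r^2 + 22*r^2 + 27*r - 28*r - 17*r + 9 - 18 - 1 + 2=-7*r^3 + 33*r^2 - 18*r - 8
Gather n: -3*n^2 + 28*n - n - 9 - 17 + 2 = -3*n^2 + 27*n - 24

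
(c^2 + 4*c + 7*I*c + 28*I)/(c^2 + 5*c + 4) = (c + 7*I)/(c + 1)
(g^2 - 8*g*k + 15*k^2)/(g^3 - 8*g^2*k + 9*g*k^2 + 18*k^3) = (g - 5*k)/(g^2 - 5*g*k - 6*k^2)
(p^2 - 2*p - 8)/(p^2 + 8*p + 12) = (p - 4)/(p + 6)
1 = 1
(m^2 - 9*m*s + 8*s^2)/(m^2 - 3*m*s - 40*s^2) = (m - s)/(m + 5*s)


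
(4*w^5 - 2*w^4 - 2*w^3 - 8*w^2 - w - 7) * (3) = 12*w^5 - 6*w^4 - 6*w^3 - 24*w^2 - 3*w - 21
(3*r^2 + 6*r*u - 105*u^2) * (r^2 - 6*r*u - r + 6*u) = 3*r^4 - 12*r^3*u - 3*r^3 - 141*r^2*u^2 + 12*r^2*u + 630*r*u^3 + 141*r*u^2 - 630*u^3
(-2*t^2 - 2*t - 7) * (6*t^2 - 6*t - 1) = -12*t^4 - 28*t^2 + 44*t + 7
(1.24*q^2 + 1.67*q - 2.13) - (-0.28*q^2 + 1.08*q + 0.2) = 1.52*q^2 + 0.59*q - 2.33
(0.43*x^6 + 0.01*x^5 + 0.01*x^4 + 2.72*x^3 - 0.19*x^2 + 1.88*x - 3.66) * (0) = 0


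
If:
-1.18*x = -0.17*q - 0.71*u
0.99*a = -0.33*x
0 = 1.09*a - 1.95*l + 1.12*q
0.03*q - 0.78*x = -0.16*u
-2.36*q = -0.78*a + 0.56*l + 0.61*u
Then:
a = 0.00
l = 0.00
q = 0.00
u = 0.00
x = 0.00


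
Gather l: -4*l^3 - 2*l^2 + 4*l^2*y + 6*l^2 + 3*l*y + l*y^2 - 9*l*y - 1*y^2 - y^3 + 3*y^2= -4*l^3 + l^2*(4*y + 4) + l*(y^2 - 6*y) - y^3 + 2*y^2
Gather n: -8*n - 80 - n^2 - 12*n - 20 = -n^2 - 20*n - 100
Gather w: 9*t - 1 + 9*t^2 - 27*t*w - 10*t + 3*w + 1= 9*t^2 - t + w*(3 - 27*t)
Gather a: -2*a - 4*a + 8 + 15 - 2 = 21 - 6*a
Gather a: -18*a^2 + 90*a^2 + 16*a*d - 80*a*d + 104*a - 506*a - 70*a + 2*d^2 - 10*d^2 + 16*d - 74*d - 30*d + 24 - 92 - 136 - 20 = 72*a^2 + a*(-64*d - 472) - 8*d^2 - 88*d - 224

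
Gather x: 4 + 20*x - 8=20*x - 4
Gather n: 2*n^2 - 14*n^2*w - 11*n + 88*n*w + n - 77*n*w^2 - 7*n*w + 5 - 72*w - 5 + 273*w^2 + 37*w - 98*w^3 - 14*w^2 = n^2*(2 - 14*w) + n*(-77*w^2 + 81*w - 10) - 98*w^3 + 259*w^2 - 35*w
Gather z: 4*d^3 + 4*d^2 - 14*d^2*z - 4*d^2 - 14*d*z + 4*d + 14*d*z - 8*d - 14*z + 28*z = 4*d^3 - 4*d + z*(14 - 14*d^2)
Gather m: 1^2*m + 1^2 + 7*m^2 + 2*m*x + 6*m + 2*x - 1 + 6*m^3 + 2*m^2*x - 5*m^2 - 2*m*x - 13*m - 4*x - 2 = 6*m^3 + m^2*(2*x + 2) - 6*m - 2*x - 2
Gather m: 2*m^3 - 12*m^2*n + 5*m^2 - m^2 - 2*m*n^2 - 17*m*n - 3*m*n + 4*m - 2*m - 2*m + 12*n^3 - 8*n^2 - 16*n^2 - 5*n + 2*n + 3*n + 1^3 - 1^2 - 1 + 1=2*m^3 + m^2*(4 - 12*n) + m*(-2*n^2 - 20*n) + 12*n^3 - 24*n^2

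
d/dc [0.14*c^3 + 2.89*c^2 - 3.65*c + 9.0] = 0.42*c^2 + 5.78*c - 3.65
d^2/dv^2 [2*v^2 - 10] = 4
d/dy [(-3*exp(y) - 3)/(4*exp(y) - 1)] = 15*exp(y)/(4*exp(y) - 1)^2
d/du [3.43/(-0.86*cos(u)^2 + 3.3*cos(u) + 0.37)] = (11.319 - 5.8996*cos(u))*sin(u)/(-0.86*cos(u)^2 + 3.3*cos(u) + 0.37)^2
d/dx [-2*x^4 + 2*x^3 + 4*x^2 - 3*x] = -8*x^3 + 6*x^2 + 8*x - 3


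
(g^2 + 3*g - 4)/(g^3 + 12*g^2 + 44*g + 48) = (g - 1)/(g^2 + 8*g + 12)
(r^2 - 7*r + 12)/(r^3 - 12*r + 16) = (r^2 - 7*r + 12)/(r^3 - 12*r + 16)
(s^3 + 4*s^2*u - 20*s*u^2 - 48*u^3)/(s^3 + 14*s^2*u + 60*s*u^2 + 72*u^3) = (s - 4*u)/(s + 6*u)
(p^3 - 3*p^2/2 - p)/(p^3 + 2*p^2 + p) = (p^2 - 3*p/2 - 1)/(p^2 + 2*p + 1)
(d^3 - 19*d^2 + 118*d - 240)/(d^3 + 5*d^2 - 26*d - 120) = (d^2 - 14*d + 48)/(d^2 + 10*d + 24)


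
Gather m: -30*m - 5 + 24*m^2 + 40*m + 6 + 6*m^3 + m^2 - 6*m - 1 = 6*m^3 + 25*m^2 + 4*m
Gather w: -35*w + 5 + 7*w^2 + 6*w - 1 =7*w^2 - 29*w + 4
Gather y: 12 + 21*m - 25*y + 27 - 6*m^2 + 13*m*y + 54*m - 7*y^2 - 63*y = -6*m^2 + 75*m - 7*y^2 + y*(13*m - 88) + 39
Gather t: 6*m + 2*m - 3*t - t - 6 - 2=8*m - 4*t - 8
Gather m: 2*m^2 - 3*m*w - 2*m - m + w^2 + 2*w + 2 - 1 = 2*m^2 + m*(-3*w - 3) + w^2 + 2*w + 1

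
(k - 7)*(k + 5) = k^2 - 2*k - 35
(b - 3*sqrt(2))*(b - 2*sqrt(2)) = b^2 - 5*sqrt(2)*b + 12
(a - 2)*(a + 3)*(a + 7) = a^3 + 8*a^2 + a - 42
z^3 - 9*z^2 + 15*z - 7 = (z - 7)*(z - 1)^2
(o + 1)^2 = o^2 + 2*o + 1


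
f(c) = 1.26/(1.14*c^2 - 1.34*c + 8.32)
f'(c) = 1.26*(1.34 - 2.28*c)/(1.14*c^2 - 1.34*c + 8.32)^2 = (1.6884 - 2.8728*c)/(1.14*c^2 - 1.34*c + 8.32)^2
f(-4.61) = 0.03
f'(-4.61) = 0.01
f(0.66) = 0.16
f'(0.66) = -0.00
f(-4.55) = 0.03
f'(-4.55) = 0.01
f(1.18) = 0.15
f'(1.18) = -0.02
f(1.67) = 0.14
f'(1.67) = -0.04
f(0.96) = 0.16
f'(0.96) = -0.02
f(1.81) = 0.13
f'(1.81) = -0.04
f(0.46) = 0.16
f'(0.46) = 0.01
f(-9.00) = 0.01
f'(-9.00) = 0.00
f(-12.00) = 0.01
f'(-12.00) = 0.00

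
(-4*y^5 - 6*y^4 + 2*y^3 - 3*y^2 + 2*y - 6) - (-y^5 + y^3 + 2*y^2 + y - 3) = -3*y^5 - 6*y^4 + y^3 - 5*y^2 + y - 3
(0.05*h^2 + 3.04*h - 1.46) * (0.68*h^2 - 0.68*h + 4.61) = 0.034*h^4 + 2.0332*h^3 - 2.8295*h^2 + 15.0072*h - 6.7306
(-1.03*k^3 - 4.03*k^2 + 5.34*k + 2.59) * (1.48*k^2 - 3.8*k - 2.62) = -1.5244*k^5 - 2.0504*k^4 + 25.9158*k^3 - 5.9002*k^2 - 23.8328*k - 6.7858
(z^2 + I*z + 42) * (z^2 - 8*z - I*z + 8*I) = z^4 - 8*z^3 + 43*z^2 - 344*z - 42*I*z + 336*I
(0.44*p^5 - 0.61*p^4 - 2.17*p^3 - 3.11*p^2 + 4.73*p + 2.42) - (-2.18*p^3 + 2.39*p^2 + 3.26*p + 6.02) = 0.44*p^5 - 0.61*p^4 + 0.0100000000000002*p^3 - 5.5*p^2 + 1.47*p - 3.6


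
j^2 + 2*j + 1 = (j + 1)^2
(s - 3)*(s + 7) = s^2 + 4*s - 21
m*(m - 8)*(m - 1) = m^3 - 9*m^2 + 8*m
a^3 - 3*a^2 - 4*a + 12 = (a - 3)*(a - 2)*(a + 2)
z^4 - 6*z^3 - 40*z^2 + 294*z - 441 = (z - 7)*(z - 3)^2*(z + 7)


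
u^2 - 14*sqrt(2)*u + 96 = (u - 8*sqrt(2))*(u - 6*sqrt(2))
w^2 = w^2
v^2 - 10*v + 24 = (v - 6)*(v - 4)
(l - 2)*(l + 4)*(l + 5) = l^3 + 7*l^2 + 2*l - 40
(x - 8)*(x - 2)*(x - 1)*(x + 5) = x^4 - 6*x^3 - 29*x^2 + 114*x - 80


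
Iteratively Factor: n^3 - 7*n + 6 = (n + 3)*(n^2 - 3*n + 2) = (n - 1)*(n + 3)*(n - 2)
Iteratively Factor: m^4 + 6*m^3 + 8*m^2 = (m + 2)*(m^3 + 4*m^2) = m*(m + 2)*(m^2 + 4*m) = m*(m + 2)*(m + 4)*(m)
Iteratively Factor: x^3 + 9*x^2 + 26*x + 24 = (x + 2)*(x^2 + 7*x + 12) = (x + 2)*(x + 4)*(x + 3)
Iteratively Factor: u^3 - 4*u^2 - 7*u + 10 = (u + 2)*(u^2 - 6*u + 5) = (u - 5)*(u + 2)*(u - 1)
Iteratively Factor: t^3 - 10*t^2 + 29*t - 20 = (t - 4)*(t^2 - 6*t + 5) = (t - 5)*(t - 4)*(t - 1)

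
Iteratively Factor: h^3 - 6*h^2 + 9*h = (h)*(h^2 - 6*h + 9) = h*(h - 3)*(h - 3)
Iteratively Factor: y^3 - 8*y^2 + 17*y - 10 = (y - 5)*(y^2 - 3*y + 2) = (y - 5)*(y - 1)*(y - 2)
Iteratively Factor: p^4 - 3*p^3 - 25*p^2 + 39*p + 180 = (p + 3)*(p^3 - 6*p^2 - 7*p + 60) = (p + 3)^2*(p^2 - 9*p + 20) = (p - 4)*(p + 3)^2*(p - 5)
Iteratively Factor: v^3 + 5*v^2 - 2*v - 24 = (v + 3)*(v^2 + 2*v - 8) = (v + 3)*(v + 4)*(v - 2)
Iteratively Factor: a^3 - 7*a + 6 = (a + 3)*(a^2 - 3*a + 2) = (a - 1)*(a + 3)*(a - 2)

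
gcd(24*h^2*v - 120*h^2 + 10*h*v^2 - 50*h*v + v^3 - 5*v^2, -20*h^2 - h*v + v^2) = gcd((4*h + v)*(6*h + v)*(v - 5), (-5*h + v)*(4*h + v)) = 4*h + v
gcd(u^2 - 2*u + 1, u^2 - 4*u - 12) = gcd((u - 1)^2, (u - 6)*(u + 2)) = 1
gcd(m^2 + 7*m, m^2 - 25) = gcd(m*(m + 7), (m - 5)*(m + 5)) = 1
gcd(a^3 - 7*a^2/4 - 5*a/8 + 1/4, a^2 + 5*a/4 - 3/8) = a - 1/4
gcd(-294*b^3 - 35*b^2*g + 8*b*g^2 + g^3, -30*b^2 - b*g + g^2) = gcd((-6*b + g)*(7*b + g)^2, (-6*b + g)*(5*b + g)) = 6*b - g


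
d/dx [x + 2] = 1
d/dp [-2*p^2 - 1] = -4*p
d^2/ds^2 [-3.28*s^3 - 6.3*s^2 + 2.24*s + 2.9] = -19.68*s - 12.6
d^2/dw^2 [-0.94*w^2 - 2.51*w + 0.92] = -1.88000000000000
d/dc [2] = 0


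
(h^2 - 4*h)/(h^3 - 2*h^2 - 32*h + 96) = h/(h^2 + 2*h - 24)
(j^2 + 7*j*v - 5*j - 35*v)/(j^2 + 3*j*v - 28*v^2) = (5 - j)/(-j + 4*v)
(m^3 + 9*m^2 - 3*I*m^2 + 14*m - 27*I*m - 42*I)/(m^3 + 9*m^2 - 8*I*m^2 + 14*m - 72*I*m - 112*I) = (m - 3*I)/(m - 8*I)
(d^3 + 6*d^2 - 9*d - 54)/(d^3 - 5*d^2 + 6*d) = (d^2 + 9*d + 18)/(d*(d - 2))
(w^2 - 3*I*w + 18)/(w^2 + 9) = (w - 6*I)/(w - 3*I)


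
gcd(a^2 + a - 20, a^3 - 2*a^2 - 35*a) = a + 5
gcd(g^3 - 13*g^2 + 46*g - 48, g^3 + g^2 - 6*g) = g - 2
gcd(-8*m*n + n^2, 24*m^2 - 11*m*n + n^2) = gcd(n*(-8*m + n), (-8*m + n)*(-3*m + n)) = 8*m - n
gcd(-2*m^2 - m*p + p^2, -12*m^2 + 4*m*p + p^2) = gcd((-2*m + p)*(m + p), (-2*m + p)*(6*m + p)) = -2*m + p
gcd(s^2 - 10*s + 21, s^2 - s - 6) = s - 3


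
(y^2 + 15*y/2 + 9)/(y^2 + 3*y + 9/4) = 2*(y + 6)/(2*y + 3)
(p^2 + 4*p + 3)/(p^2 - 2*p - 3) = (p + 3)/(p - 3)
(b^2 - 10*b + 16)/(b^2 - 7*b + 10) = (b - 8)/(b - 5)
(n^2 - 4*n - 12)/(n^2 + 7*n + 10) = (n - 6)/(n + 5)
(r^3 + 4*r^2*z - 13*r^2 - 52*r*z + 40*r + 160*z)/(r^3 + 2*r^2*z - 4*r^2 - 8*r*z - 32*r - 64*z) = (r^2 + 4*r*z - 5*r - 20*z)/(r^2 + 2*r*z + 4*r + 8*z)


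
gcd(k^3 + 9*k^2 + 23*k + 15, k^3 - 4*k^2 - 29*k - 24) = k^2 + 4*k + 3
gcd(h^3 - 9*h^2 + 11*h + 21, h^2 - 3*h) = h - 3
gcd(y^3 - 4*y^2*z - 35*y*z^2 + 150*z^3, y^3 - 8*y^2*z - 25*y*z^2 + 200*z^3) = y - 5*z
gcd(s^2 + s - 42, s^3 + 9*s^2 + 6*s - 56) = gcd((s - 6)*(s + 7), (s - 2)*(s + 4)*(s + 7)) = s + 7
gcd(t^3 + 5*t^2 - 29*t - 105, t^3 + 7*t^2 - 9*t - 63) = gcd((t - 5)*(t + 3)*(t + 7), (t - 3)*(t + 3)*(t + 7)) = t^2 + 10*t + 21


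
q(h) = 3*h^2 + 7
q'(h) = 6*h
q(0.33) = 7.33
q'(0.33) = 1.98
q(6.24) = 123.81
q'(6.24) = 37.44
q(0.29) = 7.25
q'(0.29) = 1.74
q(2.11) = 20.36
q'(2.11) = 12.66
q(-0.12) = 7.04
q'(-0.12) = -0.72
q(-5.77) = 106.88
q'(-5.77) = -34.62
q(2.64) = 27.91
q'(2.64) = 15.84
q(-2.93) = 32.75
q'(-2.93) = -17.58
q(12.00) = 439.00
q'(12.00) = 72.00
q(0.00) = 7.00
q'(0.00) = 0.00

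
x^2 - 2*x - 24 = (x - 6)*(x + 4)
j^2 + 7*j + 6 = (j + 1)*(j + 6)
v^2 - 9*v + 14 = (v - 7)*(v - 2)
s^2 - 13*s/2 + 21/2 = (s - 7/2)*(s - 3)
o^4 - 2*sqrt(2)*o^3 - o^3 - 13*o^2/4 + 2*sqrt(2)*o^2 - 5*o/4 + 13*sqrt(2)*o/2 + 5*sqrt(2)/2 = (o - 5/2)*(o + 1/2)*(o + 1)*(o - 2*sqrt(2))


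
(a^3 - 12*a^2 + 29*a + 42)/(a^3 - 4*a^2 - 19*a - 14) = (a - 6)/(a + 2)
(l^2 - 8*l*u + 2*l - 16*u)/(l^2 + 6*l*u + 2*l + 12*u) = (l - 8*u)/(l + 6*u)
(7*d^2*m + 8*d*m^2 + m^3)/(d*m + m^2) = 7*d + m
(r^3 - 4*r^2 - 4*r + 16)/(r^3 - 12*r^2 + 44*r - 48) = (r + 2)/(r - 6)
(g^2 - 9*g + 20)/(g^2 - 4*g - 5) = (g - 4)/(g + 1)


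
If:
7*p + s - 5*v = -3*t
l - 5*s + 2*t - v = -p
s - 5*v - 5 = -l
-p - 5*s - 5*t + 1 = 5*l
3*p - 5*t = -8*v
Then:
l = 4217/2985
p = -7/597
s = -376/8955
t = -10463/8955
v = -1300/1791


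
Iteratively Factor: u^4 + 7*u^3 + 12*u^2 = (u + 4)*(u^3 + 3*u^2) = (u + 3)*(u + 4)*(u^2) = u*(u + 3)*(u + 4)*(u)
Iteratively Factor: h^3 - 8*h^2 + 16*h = (h - 4)*(h^2 - 4*h) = h*(h - 4)*(h - 4)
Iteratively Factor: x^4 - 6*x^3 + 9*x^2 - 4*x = (x - 1)*(x^3 - 5*x^2 + 4*x) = x*(x - 1)*(x^2 - 5*x + 4) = x*(x - 1)^2*(x - 4)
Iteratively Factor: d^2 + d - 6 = (d - 2)*(d + 3)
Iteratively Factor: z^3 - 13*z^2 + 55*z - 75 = (z - 5)*(z^2 - 8*z + 15) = (z - 5)^2*(z - 3)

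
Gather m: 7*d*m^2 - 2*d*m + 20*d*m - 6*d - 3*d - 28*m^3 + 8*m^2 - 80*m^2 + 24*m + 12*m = -9*d - 28*m^3 + m^2*(7*d - 72) + m*(18*d + 36)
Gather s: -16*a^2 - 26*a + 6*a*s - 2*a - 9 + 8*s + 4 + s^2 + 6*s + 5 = -16*a^2 - 28*a + s^2 + s*(6*a + 14)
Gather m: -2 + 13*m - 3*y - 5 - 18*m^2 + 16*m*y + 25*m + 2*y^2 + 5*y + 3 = -18*m^2 + m*(16*y + 38) + 2*y^2 + 2*y - 4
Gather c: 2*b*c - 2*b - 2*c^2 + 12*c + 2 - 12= -2*b - 2*c^2 + c*(2*b + 12) - 10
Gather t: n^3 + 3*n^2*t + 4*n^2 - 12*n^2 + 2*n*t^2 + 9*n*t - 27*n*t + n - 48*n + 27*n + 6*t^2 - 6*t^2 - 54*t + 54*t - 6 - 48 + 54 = n^3 - 8*n^2 + 2*n*t^2 - 20*n + t*(3*n^2 - 18*n)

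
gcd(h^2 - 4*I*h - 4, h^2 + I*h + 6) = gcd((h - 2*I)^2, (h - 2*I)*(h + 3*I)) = h - 2*I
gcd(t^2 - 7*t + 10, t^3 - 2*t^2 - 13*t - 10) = t - 5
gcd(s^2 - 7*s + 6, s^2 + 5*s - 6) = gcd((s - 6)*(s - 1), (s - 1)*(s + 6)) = s - 1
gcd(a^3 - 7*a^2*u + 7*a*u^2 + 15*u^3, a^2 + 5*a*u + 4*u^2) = a + u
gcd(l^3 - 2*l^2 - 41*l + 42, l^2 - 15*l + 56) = l - 7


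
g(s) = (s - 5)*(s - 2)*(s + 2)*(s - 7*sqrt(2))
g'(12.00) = 1626.96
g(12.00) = 2058.49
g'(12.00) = 1626.96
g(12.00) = 2058.49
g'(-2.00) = -333.19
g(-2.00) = 0.00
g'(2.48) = 71.36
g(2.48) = 40.21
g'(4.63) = -80.28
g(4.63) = 34.00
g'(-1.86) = -290.03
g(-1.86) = -43.59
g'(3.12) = 29.87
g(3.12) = 73.09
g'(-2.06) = -352.50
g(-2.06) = 20.57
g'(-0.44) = 10.57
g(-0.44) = -214.10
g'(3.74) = -16.05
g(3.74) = 77.51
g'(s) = (s - 5)*(s - 2)*(s + 2) + (s - 5)*(s - 2)*(s - 7*sqrt(2)) + (s - 5)*(s + 2)*(s - 7*sqrt(2)) + (s - 2)*(s + 2)*(s - 7*sqrt(2))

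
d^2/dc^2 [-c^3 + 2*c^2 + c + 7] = 4 - 6*c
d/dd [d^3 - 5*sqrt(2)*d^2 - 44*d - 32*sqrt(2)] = 3*d^2 - 10*sqrt(2)*d - 44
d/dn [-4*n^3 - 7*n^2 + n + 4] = -12*n^2 - 14*n + 1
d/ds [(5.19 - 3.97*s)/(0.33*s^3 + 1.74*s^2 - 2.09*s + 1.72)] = (2.6202*s^3 + 1.7697*s^2 - 18.0612*s + 4.0187)/(0.1089*s^6 + 1.1484*s^5 + 1.6482*s^4 - 6.138*s^3 + 10.3537*s^2 - 7.1896*s + 2.9584)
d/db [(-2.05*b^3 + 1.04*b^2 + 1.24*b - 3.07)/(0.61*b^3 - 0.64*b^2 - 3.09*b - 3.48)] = (0.6776*b^4 + 11.1562*b^3 + 24.6001*b^2 - 11.168*b - 13.8015)/(0.3721*b^6 - 0.7808*b^5 - 3.3602*b^4 - 0.2904*b^3 + 14.0025*b^2 + 21.5064*b + 12.1104)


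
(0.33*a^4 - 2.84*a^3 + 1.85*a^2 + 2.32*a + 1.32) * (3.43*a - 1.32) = 1.1319*a^5 - 10.1768*a^4 + 10.0943*a^3 + 5.5156*a^2 + 1.4652*a - 1.7424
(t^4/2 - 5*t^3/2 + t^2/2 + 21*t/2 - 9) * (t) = t^5/2 - 5*t^4/2 + t^3/2 + 21*t^2/2 - 9*t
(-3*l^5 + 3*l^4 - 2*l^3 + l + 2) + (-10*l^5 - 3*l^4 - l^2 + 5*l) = -13*l^5 - 2*l^3 - l^2 + 6*l + 2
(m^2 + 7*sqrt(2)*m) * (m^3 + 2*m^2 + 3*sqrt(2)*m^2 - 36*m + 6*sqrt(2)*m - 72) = m^5 + 2*m^4 + 10*sqrt(2)*m^4 + 6*m^3 + 20*sqrt(2)*m^3 - 252*sqrt(2)*m^2 + 12*m^2 - 504*sqrt(2)*m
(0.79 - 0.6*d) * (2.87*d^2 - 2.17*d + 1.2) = -1.722*d^3 + 3.5693*d^2 - 2.4343*d + 0.948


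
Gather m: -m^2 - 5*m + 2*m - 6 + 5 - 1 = -m^2 - 3*m - 2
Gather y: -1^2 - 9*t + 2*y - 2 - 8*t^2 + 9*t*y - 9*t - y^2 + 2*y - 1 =-8*t^2 - 18*t - y^2 + y*(9*t + 4) - 4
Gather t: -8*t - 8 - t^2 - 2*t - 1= -t^2 - 10*t - 9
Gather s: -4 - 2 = -6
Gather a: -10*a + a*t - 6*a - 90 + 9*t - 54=a*(t - 16) + 9*t - 144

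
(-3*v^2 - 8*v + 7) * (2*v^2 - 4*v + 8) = -6*v^4 - 4*v^3 + 22*v^2 - 92*v + 56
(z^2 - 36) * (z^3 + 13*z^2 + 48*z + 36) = z^5 + 13*z^4 + 12*z^3 - 432*z^2 - 1728*z - 1296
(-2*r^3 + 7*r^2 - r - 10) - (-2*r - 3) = -2*r^3 + 7*r^2 + r - 7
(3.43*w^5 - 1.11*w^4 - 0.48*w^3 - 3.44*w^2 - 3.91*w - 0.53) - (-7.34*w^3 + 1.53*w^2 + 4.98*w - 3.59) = 3.43*w^5 - 1.11*w^4 + 6.86*w^3 - 4.97*w^2 - 8.89*w + 3.06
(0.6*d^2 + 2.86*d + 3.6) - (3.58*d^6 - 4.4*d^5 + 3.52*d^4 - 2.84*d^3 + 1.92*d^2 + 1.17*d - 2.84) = -3.58*d^6 + 4.4*d^5 - 3.52*d^4 + 2.84*d^3 - 1.32*d^2 + 1.69*d + 6.44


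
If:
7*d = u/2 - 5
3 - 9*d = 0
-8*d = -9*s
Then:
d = 1/3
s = 8/27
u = 44/3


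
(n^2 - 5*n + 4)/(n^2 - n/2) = 2*(n^2 - 5*n + 4)/(n*(2*n - 1))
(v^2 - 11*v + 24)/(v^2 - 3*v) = (v - 8)/v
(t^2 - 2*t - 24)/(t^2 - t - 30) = (t + 4)/(t + 5)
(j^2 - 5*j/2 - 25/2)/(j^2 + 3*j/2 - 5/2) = (j - 5)/(j - 1)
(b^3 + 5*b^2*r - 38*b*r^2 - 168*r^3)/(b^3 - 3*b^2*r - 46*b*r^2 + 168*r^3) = (-b - 4*r)/(-b + 4*r)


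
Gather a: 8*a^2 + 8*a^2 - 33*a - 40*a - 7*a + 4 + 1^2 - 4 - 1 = 16*a^2 - 80*a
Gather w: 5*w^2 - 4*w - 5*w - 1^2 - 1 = 5*w^2 - 9*w - 2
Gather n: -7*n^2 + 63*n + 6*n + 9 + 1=-7*n^2 + 69*n + 10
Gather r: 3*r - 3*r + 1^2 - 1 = 0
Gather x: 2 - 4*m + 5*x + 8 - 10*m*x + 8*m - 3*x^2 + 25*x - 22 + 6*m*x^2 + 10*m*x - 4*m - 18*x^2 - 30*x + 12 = x^2*(6*m - 21)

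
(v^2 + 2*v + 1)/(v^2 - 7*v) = (v^2 + 2*v + 1)/(v*(v - 7))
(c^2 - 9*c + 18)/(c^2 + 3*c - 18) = (c - 6)/(c + 6)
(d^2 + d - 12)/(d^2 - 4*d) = (d^2 + d - 12)/(d*(d - 4))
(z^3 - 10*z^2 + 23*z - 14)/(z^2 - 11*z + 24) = (z^3 - 10*z^2 + 23*z - 14)/(z^2 - 11*z + 24)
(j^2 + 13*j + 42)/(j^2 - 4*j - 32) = (j^2 + 13*j + 42)/(j^2 - 4*j - 32)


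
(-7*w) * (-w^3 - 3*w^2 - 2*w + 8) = 7*w^4 + 21*w^3 + 14*w^2 - 56*w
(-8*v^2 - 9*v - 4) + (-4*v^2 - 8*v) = -12*v^2 - 17*v - 4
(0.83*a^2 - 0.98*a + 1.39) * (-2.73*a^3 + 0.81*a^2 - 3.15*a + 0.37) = -2.2659*a^5 + 3.3477*a^4 - 7.203*a^3 + 4.52*a^2 - 4.7411*a + 0.5143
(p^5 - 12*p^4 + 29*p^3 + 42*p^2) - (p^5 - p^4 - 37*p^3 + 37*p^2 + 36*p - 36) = -11*p^4 + 66*p^3 + 5*p^2 - 36*p + 36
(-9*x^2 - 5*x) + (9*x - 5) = -9*x^2 + 4*x - 5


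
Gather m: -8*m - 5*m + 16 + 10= 26 - 13*m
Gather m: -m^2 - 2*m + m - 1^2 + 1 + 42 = -m^2 - m + 42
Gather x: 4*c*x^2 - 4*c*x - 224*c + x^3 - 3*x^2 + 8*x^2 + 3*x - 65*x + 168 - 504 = -224*c + x^3 + x^2*(4*c + 5) + x*(-4*c - 62) - 336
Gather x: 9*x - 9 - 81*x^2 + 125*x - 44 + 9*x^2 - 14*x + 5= -72*x^2 + 120*x - 48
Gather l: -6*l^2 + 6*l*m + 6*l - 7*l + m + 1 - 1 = -6*l^2 + l*(6*m - 1) + m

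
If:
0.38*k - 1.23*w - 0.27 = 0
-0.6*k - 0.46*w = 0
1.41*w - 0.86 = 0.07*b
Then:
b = -15.86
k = 0.14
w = -0.18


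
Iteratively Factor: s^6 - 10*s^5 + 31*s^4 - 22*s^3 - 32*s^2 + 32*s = (s)*(s^5 - 10*s^4 + 31*s^3 - 22*s^2 - 32*s + 32) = s*(s - 4)*(s^4 - 6*s^3 + 7*s^2 + 6*s - 8) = s*(s - 4)*(s - 2)*(s^3 - 4*s^2 - s + 4) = s*(s - 4)*(s - 2)*(s + 1)*(s^2 - 5*s + 4) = s*(s - 4)^2*(s - 2)*(s + 1)*(s - 1)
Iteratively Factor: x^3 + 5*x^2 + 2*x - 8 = (x + 4)*(x^2 + x - 2) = (x - 1)*(x + 4)*(x + 2)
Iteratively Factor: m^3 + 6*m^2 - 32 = (m - 2)*(m^2 + 8*m + 16) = (m - 2)*(m + 4)*(m + 4)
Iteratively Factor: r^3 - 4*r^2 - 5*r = (r)*(r^2 - 4*r - 5) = r*(r - 5)*(r + 1)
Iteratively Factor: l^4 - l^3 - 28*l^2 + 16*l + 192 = (l - 4)*(l^3 + 3*l^2 - 16*l - 48) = (l - 4)*(l + 4)*(l^2 - l - 12) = (l - 4)*(l + 3)*(l + 4)*(l - 4)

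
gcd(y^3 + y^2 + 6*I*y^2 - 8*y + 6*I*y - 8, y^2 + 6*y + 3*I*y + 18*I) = 1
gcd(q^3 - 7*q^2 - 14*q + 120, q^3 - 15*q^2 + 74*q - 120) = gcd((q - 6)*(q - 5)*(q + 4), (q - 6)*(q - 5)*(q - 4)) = q^2 - 11*q + 30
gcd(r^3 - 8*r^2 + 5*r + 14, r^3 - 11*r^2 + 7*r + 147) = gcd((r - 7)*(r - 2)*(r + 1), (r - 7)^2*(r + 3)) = r - 7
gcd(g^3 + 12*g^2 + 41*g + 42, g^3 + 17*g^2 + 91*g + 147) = g^2 + 10*g + 21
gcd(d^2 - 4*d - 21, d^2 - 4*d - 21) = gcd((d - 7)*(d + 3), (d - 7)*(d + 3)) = d^2 - 4*d - 21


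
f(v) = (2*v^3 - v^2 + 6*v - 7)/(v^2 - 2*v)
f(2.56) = 24.67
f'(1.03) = -10.33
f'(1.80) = -211.58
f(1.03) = -0.30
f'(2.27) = -115.28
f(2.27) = 40.56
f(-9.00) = -16.16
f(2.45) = 28.22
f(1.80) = -33.96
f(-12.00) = -21.90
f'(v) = (2 - 2*v)*(2*v^3 - v^2 + 6*v - 7)/(v^2 - 2*v)^2 + (6*v^2 - 2*v + 6)/(v^2 - 2*v) = 2*(v^4 - 4*v^3 - 2*v^2 + 7*v - 7)/(v^2*(v^2 - 4*v + 4))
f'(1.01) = -10.10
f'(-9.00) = 1.89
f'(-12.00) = 1.93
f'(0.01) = -35000.15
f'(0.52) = -14.82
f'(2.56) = -25.64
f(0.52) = 5.03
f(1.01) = -0.10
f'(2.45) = -40.56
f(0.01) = 348.75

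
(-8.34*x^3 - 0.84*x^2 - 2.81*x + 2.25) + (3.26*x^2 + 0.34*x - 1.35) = -8.34*x^3 + 2.42*x^2 - 2.47*x + 0.9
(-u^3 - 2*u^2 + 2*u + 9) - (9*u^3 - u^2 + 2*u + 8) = -10*u^3 - u^2 + 1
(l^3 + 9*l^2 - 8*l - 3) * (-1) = -l^3 - 9*l^2 + 8*l + 3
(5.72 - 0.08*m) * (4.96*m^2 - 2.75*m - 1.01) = -0.3968*m^3 + 28.5912*m^2 - 15.6492*m - 5.7772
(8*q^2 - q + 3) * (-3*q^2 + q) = -24*q^4 + 11*q^3 - 10*q^2 + 3*q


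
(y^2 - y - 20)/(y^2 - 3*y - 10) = (y + 4)/(y + 2)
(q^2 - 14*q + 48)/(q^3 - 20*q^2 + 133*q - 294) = (q - 8)/(q^2 - 14*q + 49)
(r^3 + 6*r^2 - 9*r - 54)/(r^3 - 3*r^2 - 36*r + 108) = (r + 3)/(r - 6)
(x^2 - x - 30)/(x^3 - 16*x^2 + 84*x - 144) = (x + 5)/(x^2 - 10*x + 24)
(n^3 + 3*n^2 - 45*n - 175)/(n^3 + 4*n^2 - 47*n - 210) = (n + 5)/(n + 6)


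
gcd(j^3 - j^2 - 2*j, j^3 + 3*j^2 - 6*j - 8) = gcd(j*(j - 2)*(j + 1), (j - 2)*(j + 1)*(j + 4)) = j^2 - j - 2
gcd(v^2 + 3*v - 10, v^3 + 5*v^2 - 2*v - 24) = v - 2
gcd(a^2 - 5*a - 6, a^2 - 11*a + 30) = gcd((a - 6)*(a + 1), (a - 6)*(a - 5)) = a - 6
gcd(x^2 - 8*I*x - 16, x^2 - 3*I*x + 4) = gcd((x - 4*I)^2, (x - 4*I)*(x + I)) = x - 4*I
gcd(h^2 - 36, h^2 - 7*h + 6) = h - 6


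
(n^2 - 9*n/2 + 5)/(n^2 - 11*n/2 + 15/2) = (n - 2)/(n - 3)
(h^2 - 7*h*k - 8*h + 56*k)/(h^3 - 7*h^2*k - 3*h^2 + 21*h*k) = (h - 8)/(h*(h - 3))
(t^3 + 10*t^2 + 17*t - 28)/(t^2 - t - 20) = (t^2 + 6*t - 7)/(t - 5)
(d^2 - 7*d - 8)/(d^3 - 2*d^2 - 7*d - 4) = (d - 8)/(d^2 - 3*d - 4)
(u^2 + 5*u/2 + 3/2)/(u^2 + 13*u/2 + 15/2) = (u + 1)/(u + 5)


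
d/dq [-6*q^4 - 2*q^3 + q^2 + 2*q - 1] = -24*q^3 - 6*q^2 + 2*q + 2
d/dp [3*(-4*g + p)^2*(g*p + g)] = 3*g*(4*g - p)*(4*g - 3*p - 2)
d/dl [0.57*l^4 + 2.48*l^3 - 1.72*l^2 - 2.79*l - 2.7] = 2.28*l^3 + 7.44*l^2 - 3.44*l - 2.79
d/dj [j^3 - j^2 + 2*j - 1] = 3*j^2 - 2*j + 2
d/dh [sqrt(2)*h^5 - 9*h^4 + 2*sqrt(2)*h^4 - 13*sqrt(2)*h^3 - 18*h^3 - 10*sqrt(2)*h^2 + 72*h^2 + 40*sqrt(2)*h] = 5*sqrt(2)*h^4 - 36*h^3 + 8*sqrt(2)*h^3 - 39*sqrt(2)*h^2 - 54*h^2 - 20*sqrt(2)*h + 144*h + 40*sqrt(2)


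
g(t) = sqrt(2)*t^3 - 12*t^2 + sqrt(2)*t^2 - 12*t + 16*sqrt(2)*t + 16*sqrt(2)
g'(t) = 3*sqrt(2)*t^2 - 24*t + 2*sqrt(2)*t - 12 + 16*sqrt(2)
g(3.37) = -7.65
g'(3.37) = -12.54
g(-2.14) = -62.45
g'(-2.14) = 75.36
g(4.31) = -14.98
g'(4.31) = -1.81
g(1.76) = 16.25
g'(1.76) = -13.49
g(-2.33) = -77.49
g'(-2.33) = 82.99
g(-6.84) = -997.89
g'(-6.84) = 353.94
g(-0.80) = 6.63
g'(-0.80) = 30.28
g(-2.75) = -116.06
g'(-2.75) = 100.93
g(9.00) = 291.79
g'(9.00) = 163.74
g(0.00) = 22.63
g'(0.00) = 10.63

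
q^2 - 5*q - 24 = (q - 8)*(q + 3)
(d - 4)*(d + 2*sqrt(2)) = d^2 - 4*d + 2*sqrt(2)*d - 8*sqrt(2)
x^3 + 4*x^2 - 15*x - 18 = (x - 3)*(x + 1)*(x + 6)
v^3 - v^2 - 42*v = v*(v - 7)*(v + 6)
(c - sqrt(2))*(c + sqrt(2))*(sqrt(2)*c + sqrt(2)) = sqrt(2)*c^3 + sqrt(2)*c^2 - 2*sqrt(2)*c - 2*sqrt(2)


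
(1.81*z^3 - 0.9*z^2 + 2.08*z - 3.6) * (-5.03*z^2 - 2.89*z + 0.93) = -9.1043*z^5 - 0.7039*z^4 - 6.1781*z^3 + 11.2598*z^2 + 12.3384*z - 3.348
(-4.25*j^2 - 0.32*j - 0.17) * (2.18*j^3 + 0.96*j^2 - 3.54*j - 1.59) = -9.265*j^5 - 4.7776*j^4 + 14.3672*j^3 + 7.7271*j^2 + 1.1106*j + 0.2703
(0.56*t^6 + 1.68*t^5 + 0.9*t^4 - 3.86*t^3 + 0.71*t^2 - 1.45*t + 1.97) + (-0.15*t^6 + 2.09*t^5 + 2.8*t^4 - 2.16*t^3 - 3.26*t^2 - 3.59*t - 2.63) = 0.41*t^6 + 3.77*t^5 + 3.7*t^4 - 6.02*t^3 - 2.55*t^2 - 5.04*t - 0.66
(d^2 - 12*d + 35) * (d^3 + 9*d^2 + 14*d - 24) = d^5 - 3*d^4 - 59*d^3 + 123*d^2 + 778*d - 840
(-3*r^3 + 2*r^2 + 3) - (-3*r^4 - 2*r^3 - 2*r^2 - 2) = 3*r^4 - r^3 + 4*r^2 + 5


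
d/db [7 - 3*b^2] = -6*b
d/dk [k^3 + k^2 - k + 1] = 3*k^2 + 2*k - 1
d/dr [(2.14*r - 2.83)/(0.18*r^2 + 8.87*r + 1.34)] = (-0.3852*r^2 + 1.0188*r + 27.9697)/(0.0324*r^4 + 3.1932*r^3 + 79.1593*r^2 + 23.7716*r + 1.7956)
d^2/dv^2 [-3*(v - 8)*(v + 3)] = -6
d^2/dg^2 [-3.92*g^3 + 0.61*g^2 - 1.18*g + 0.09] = 1.22 - 23.52*g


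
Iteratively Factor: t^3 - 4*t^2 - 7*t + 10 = (t + 2)*(t^2 - 6*t + 5) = (t - 5)*(t + 2)*(t - 1)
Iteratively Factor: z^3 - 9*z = (z)*(z^2 - 9) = z*(z - 3)*(z + 3)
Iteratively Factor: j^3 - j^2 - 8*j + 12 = (j - 2)*(j^2 + j - 6) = (j - 2)*(j + 3)*(j - 2)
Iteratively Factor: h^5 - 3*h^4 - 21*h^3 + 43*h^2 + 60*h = (h + 4)*(h^4 - 7*h^3 + 7*h^2 + 15*h) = h*(h + 4)*(h^3 - 7*h^2 + 7*h + 15) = h*(h + 1)*(h + 4)*(h^2 - 8*h + 15) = h*(h - 5)*(h + 1)*(h + 4)*(h - 3)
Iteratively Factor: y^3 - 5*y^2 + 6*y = (y - 3)*(y^2 - 2*y) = (y - 3)*(y - 2)*(y)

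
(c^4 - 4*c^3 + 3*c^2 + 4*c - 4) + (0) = c^4 - 4*c^3 + 3*c^2 + 4*c - 4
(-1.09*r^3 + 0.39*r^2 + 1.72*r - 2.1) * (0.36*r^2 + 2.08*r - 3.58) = -0.3924*r^5 - 2.1268*r^4 + 5.3326*r^3 + 1.4254*r^2 - 10.5256*r + 7.518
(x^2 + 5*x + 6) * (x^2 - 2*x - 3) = x^4 + 3*x^3 - 7*x^2 - 27*x - 18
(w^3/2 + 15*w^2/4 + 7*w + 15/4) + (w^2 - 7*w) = w^3/2 + 19*w^2/4 + 15/4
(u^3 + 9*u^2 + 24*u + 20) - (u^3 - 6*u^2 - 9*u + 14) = 15*u^2 + 33*u + 6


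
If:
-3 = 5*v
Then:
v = -3/5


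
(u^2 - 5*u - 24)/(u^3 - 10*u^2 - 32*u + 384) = (u + 3)/(u^2 - 2*u - 48)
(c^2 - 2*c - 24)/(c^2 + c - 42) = (c + 4)/(c + 7)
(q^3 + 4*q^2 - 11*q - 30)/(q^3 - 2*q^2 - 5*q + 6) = (q + 5)/(q - 1)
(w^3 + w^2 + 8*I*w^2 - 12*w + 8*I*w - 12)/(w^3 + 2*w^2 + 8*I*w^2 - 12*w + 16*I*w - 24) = (w + 1)/(w + 2)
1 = 1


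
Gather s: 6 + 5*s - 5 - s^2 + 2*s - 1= -s^2 + 7*s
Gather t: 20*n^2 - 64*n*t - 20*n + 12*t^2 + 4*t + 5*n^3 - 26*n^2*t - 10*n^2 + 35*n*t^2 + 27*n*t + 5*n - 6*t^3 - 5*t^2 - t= 5*n^3 + 10*n^2 - 15*n - 6*t^3 + t^2*(35*n + 7) + t*(-26*n^2 - 37*n + 3)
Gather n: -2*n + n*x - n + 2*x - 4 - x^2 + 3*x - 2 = n*(x - 3) - x^2 + 5*x - 6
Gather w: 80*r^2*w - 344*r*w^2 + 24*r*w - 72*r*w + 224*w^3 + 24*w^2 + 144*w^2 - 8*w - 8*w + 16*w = 224*w^3 + w^2*(168 - 344*r) + w*(80*r^2 - 48*r)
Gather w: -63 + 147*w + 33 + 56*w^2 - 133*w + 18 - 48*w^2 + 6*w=8*w^2 + 20*w - 12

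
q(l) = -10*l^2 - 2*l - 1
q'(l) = -20*l - 2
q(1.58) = -29.12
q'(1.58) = -33.60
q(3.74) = -148.36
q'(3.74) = -76.80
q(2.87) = -89.11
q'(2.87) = -59.40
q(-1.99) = -36.62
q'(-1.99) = 37.80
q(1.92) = -41.70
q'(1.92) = -40.40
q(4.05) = -173.12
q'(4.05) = -83.00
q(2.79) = -84.42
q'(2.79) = -57.80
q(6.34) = -415.64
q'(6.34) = -128.80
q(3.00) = -97.00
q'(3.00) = -62.00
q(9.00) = -829.00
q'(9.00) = -182.00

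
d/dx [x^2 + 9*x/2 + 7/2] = 2*x + 9/2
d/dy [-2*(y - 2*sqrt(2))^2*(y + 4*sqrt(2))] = 48 - 6*y^2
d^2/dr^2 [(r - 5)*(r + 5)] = 2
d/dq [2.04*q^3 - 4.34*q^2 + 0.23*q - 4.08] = 6.12*q^2 - 8.68*q + 0.23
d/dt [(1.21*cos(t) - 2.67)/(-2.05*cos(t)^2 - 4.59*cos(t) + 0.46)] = (-2.4805*cos(t)^2 + 10.947*cos(t) + 11.6987)*sin(t)/(4.2025*cos(t)^4 + 18.819*cos(t)^3 + 19.1821*cos(t)^2 - 4.2228*cos(t) + 0.2116)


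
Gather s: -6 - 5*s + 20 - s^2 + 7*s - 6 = -s^2 + 2*s + 8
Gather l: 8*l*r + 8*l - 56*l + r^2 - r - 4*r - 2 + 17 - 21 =l*(8*r - 48) + r^2 - 5*r - 6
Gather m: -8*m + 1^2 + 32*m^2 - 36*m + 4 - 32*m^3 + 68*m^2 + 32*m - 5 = -32*m^3 + 100*m^2 - 12*m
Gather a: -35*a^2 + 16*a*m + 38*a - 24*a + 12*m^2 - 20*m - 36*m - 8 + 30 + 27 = -35*a^2 + a*(16*m + 14) + 12*m^2 - 56*m + 49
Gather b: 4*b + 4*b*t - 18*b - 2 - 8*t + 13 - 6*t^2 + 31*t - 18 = b*(4*t - 14) - 6*t^2 + 23*t - 7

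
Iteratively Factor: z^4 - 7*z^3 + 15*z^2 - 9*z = (z)*(z^3 - 7*z^2 + 15*z - 9) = z*(z - 3)*(z^2 - 4*z + 3) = z*(z - 3)*(z - 1)*(z - 3)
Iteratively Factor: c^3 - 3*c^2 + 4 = (c - 2)*(c^2 - c - 2) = (c - 2)*(c + 1)*(c - 2)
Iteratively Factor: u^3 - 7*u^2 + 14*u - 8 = (u - 1)*(u^2 - 6*u + 8) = (u - 2)*(u - 1)*(u - 4)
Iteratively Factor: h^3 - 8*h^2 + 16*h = (h - 4)*(h^2 - 4*h) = (h - 4)^2*(h)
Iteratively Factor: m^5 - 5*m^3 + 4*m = (m + 2)*(m^4 - 2*m^3 - m^2 + 2*m) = m*(m + 2)*(m^3 - 2*m^2 - m + 2) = m*(m - 1)*(m + 2)*(m^2 - m - 2) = m*(m - 2)*(m - 1)*(m + 2)*(m + 1)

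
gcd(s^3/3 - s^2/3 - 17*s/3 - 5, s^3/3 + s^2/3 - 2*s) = s + 3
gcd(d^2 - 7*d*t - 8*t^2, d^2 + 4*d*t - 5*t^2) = 1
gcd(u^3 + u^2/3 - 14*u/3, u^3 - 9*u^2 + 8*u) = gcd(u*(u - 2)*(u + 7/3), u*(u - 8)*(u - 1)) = u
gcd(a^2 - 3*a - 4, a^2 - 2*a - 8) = a - 4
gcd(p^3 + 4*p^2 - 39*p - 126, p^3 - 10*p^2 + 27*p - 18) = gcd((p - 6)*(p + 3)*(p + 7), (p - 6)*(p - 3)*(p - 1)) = p - 6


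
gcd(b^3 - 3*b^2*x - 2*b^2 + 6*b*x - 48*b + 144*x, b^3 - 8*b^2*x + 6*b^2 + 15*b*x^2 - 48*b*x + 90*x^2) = -b^2 + 3*b*x - 6*b + 18*x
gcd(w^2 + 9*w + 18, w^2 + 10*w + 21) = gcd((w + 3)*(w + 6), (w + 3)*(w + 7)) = w + 3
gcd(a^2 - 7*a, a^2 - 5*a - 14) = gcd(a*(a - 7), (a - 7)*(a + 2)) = a - 7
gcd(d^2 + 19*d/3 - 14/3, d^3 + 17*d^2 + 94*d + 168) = d + 7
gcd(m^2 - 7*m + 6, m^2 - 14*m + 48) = m - 6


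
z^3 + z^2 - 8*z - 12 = (z - 3)*(z + 2)^2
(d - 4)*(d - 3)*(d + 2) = d^3 - 5*d^2 - 2*d + 24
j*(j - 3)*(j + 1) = j^3 - 2*j^2 - 3*j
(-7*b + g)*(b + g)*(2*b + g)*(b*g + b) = -14*b^4*g - 14*b^4 - 19*b^3*g^2 - 19*b^3*g - 4*b^2*g^3 - 4*b^2*g^2 + b*g^4 + b*g^3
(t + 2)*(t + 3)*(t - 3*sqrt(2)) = t^3 - 3*sqrt(2)*t^2 + 5*t^2 - 15*sqrt(2)*t + 6*t - 18*sqrt(2)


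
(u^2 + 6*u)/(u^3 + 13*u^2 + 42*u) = 1/(u + 7)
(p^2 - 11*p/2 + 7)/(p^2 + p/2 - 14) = (p - 2)/(p + 4)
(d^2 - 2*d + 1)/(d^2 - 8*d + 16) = (d^2 - 2*d + 1)/(d^2 - 8*d + 16)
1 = 1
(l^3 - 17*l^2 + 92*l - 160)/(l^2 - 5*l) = l - 12 + 32/l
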